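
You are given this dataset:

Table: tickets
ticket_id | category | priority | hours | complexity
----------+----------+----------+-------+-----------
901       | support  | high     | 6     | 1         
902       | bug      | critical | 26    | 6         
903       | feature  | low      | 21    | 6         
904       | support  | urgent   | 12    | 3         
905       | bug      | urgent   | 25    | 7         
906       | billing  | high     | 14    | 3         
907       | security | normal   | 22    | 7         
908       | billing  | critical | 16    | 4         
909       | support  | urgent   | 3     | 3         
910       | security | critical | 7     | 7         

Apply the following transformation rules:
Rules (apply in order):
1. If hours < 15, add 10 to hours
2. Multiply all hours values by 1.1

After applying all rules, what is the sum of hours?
222.2

Step 1: Apply Rule 1 - Add 10 to records with hours < 15
  - 5 records affected: 42 + (5 × 10) = 92
  - Unaffected records: 110
  - Sum after Rule 1: 202
Step 2: Apply Rule 2 - Multiply all by 1.1
  - 202 × 1.1 = 222.2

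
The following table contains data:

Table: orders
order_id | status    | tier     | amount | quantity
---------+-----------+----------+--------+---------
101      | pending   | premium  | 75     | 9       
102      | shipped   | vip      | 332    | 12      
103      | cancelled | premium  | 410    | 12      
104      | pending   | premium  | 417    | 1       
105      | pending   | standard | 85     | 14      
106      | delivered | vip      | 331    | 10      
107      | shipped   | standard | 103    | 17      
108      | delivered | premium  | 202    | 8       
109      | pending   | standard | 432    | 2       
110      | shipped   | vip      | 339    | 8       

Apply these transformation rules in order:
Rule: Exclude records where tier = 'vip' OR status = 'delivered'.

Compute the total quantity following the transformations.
55

Step 1: Find records where tier = 'vip' OR status = 'delivered'
Step 2: 4 records match, summing to 38
Step 3: Original sum: 93
Step 4: Remaining sum = 93 - 38 = 55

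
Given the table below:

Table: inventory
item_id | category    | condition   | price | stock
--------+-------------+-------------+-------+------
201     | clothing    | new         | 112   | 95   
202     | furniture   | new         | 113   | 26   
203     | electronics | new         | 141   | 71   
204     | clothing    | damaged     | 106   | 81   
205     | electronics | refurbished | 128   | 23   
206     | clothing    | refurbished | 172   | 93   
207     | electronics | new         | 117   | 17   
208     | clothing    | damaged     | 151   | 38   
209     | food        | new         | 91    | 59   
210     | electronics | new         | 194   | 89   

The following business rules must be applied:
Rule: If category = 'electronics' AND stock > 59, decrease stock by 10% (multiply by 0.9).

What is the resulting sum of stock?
576.0

Step 1: Find records where category = 'electronics' AND stock > 59
Step 2: 2 records match, summing to 160
Step 3: After multiplier: 160 × 0.9 = 144.0
Step 4: Unaffected records sum: 432
Step 5: Final sum = 144.0 + 432 = 576.0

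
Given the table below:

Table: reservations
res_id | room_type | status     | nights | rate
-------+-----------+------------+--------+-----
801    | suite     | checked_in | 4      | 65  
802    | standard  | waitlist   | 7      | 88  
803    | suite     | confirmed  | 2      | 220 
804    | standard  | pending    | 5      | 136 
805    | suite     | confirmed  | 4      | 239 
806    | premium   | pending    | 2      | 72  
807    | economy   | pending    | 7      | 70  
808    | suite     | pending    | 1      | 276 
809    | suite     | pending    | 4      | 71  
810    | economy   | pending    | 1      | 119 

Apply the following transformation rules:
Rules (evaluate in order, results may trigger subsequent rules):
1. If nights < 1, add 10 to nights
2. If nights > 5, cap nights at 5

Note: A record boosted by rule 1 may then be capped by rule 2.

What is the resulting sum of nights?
33

Step 1: Apply rule 1 to records with nights < 1
  - 0 records get bonus of 10
  - Of these, 0 records then exceed 5 and get capped
Step 2: Apply rule 2 to records with nights > 5
  - 2 records (original) are capped
Step 3: Calculate final sum = 33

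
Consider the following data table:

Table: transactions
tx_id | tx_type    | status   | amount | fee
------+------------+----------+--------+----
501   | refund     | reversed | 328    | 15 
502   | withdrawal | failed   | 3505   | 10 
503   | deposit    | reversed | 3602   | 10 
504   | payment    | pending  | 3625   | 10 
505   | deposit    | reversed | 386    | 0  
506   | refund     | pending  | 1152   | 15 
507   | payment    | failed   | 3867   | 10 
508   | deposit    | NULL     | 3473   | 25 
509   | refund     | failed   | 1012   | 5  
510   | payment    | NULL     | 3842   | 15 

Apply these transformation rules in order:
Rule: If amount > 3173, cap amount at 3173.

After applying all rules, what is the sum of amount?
21916

Step 1: 6 records have amount > 3173
Step 2: These records originally summed to 21914
Step 3: After capping: 6 × 3173 = 19038
Step 4: Unaffected records sum: 2878
Step 5: Final sum = 19038 + 2878 = 21916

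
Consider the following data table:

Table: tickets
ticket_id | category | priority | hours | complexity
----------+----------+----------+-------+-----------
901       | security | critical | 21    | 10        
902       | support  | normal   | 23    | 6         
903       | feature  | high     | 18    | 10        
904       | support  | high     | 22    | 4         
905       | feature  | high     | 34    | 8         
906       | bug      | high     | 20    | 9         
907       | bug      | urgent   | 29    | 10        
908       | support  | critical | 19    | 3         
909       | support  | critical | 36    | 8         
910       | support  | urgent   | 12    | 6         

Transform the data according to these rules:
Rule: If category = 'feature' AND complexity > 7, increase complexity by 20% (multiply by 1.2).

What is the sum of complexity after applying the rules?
77.6

Step 1: Find records where category = 'feature' AND complexity > 7
Step 2: 2 records match, summing to 18
Step 3: After multiplier: 18 × 1.2 = 21.6
Step 4: Unaffected records sum: 56
Step 5: Final sum = 21.6 + 56 = 77.6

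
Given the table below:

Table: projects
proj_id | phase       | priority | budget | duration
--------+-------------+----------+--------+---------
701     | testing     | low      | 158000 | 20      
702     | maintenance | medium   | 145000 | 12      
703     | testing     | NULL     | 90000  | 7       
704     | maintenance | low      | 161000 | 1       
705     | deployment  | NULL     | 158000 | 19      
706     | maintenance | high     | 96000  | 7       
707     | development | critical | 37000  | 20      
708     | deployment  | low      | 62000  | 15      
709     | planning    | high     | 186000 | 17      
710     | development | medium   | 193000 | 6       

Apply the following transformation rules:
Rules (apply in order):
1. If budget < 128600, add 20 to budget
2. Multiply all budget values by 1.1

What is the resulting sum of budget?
1414688.0

Step 1: Apply Rule 1 - Add 20 to records with budget < 128600
  - 4 records affected: 285000 + (4 × 20) = 285080
  - Unaffected records: 1001000
  - Sum after Rule 1: 1286080
Step 2: Apply Rule 2 - Multiply all by 1.1
  - 1286080 × 1.1 = 1414688.0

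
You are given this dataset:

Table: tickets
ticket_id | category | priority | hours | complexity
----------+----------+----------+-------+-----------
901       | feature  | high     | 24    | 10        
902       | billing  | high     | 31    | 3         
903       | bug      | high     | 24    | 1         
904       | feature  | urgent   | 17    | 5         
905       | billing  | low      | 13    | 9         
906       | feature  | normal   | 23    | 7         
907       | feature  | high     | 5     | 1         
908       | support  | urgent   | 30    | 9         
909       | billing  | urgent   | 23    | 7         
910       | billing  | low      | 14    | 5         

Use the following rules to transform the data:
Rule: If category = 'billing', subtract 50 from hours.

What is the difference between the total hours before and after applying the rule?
200

Step 1: Original sum of hours = 204
Step 2: 4 records have category = 'billing'
Step 3: Each affected record changes by -50
Step 4: Total change = 4 × -50 = -200
Step 5: New sum = 204 + -200 = 4
Step 6: Difference = |4 - 204| = 200
        (Sum decreased by 200)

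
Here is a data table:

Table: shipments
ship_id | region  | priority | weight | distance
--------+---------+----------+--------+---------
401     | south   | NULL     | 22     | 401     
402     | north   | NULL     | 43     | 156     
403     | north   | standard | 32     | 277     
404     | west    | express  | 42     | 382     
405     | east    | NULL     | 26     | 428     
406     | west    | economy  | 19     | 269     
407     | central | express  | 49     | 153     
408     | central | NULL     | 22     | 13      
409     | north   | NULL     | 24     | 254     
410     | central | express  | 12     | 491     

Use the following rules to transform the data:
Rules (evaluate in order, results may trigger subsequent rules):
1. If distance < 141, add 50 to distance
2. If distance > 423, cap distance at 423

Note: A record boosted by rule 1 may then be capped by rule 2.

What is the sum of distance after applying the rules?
2801

Step 1: Apply rule 1 to records with distance < 141
  - 1 records get bonus of 50
  - Of these, 0 records then exceed 423 and get capped
Step 2: Apply rule 2 to records with distance > 423
  - 2 records (original) are capped
Step 3: Calculate final sum = 2801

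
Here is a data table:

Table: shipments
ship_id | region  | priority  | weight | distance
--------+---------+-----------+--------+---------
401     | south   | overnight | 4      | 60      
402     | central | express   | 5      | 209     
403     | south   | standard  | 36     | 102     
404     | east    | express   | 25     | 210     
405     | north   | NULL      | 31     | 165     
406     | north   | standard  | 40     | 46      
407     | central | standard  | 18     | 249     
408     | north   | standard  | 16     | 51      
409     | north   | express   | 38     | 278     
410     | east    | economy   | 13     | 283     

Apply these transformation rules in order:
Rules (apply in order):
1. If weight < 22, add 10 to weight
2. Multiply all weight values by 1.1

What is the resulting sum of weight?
303.6

Step 1: Apply Rule 1 - Add 10 to records with weight < 22
  - 5 records affected: 56 + (5 × 10) = 106
  - Unaffected records: 170
  - Sum after Rule 1: 276
Step 2: Apply Rule 2 - Multiply all by 1.1
  - 276 × 1.1 = 303.6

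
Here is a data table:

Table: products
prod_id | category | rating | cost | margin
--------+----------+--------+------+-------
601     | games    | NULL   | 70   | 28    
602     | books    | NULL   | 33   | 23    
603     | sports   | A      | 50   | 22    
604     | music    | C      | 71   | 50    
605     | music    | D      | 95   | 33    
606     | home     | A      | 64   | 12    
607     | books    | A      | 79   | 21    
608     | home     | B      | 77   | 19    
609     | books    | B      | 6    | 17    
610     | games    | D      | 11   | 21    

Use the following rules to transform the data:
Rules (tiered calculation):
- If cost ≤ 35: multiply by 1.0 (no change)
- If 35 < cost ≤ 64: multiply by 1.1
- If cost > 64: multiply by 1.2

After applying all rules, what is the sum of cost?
645.8

Step 1: Tier 1 (cost ≤ 35): 3 records, sum = 50 × 1.0 = 50.0
Step 2: Tier 2 (35 < cost ≤ 64): 2 records, sum = 114 × 1.1 = 125.4
Step 3: Tier 3 (cost > 64): 5 records, sum = 392 × 1.2 = 470.4
Step 4: Final sum = 50.0 + 125.4 + 470.4 = 645.8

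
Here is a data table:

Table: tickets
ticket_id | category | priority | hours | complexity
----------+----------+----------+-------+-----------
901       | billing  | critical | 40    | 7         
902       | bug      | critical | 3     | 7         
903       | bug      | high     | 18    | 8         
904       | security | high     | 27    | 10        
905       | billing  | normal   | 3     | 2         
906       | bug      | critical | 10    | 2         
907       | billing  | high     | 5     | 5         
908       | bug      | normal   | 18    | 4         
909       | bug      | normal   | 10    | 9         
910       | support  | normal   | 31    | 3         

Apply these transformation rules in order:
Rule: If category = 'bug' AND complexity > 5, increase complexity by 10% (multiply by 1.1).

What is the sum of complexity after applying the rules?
59.4

Step 1: Find records where category = 'bug' AND complexity > 5
Step 2: 3 records match, summing to 24
Step 3: After multiplier: 24 × 1.1 = 26.4
Step 4: Unaffected records sum: 33
Step 5: Final sum = 26.4 + 33 = 59.4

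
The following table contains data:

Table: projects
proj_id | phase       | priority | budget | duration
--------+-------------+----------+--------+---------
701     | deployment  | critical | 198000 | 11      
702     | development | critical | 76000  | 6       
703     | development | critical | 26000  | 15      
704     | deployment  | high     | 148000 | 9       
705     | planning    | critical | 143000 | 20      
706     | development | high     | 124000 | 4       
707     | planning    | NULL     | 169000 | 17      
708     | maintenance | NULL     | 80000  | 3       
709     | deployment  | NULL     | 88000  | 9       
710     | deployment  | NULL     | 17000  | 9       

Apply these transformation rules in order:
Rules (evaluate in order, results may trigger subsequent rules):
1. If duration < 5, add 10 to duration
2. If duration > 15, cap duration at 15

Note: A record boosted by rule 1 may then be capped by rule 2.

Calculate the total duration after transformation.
116

Step 1: Apply rule 1 to records with duration < 5
  - 2 records get bonus of 10
  - Of these, 0 records then exceed 15 and get capped
Step 2: Apply rule 2 to records with duration > 15
  - 2 records (original) are capped
Step 3: Calculate final sum = 116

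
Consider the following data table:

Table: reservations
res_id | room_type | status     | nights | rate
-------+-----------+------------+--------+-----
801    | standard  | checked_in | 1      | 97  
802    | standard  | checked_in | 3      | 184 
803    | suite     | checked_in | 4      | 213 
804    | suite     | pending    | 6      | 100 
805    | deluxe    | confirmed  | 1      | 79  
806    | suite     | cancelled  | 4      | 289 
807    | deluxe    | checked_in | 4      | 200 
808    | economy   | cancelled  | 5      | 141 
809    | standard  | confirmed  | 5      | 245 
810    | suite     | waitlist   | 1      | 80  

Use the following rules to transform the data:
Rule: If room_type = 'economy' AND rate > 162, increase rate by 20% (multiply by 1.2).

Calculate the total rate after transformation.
1628

Step 1: Find records where room_type = 'economy' AND rate > 162
Step 2: 0 records match, summing to 0
Step 3: After multiplier: 0 × 1.2 = 0.0
Step 4: Unaffected records sum: 1628
Step 5: Final sum = 0.0 + 1628 = 1628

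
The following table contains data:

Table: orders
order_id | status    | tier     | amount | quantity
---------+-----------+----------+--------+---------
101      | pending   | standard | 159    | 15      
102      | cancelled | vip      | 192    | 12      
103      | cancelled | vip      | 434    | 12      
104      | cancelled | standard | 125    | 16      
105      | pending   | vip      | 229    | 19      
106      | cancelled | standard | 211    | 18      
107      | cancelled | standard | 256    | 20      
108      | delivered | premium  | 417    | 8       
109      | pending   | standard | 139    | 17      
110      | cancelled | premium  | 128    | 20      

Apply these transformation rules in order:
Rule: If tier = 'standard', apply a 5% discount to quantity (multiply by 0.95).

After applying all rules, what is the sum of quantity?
152.7

Step 1: Records with tier = 'standard' have total quantity = 86
Step 2: Apply multiplier: 86 × 0.95 = 81.7
Step 3: Other records total: 71
Step 4: Final sum = 81.7 + 71 = 152.7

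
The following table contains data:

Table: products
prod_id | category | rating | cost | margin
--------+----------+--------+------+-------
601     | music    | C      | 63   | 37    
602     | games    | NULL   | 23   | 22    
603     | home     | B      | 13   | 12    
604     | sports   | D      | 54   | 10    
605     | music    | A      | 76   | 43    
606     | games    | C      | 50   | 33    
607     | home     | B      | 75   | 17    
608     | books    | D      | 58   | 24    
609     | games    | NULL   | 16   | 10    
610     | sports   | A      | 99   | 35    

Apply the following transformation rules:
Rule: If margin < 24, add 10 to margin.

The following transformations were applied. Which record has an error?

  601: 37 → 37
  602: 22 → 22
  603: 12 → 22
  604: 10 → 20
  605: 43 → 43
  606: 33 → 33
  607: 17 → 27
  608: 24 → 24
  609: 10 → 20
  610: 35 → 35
Record 602 has an error. The correct transformed value should be 32, not 22.

Step 1: Check each record against the rule
Step 2: Record 602 has margin = 22
Step 3: Since 22 < 24, the bonus should have been applied
Step 4: Correct value = 32, but claimed value = 22
Conclusion: Record 602 has the error.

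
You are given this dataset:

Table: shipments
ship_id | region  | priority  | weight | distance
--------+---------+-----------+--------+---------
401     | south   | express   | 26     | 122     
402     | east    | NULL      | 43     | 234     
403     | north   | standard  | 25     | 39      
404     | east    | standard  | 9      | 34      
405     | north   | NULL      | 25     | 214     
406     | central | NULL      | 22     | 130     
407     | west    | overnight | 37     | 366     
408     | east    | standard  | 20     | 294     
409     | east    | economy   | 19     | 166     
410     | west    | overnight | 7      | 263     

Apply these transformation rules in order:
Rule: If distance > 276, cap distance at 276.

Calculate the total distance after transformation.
1754

Step 1: 2 records have distance > 276
Step 2: These records originally summed to 660
Step 3: After capping: 2 × 276 = 552
Step 4: Unaffected records sum: 1202
Step 5: Final sum = 552 + 1202 = 1754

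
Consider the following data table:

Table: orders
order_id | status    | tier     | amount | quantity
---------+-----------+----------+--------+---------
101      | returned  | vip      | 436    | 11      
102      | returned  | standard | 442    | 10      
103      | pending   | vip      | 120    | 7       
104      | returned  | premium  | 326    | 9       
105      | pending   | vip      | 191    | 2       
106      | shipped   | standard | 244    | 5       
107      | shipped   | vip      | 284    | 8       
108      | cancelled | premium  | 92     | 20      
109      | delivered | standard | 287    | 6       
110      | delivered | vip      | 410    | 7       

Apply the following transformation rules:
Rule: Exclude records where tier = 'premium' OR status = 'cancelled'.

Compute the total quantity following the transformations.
56

Step 1: Find records where tier = 'premium' OR status = 'cancelled'
Step 2: 2 records match, summing to 29
Step 3: Original sum: 85
Step 4: Remaining sum = 85 - 29 = 56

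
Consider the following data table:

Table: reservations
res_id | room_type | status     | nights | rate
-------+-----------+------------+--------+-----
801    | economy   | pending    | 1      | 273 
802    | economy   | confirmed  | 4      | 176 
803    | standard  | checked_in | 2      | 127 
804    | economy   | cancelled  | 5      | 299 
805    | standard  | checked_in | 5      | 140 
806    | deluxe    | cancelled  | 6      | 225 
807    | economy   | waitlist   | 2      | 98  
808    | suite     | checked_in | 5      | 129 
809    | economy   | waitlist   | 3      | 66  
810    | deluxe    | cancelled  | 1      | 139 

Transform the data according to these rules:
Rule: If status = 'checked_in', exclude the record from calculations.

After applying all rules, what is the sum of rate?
1276

Step 1: Identify records where status = 'checked_in'
Step 2: The excluded records sum to 396
Step 3: Original total rate = 1672
Step 4: Remaining total = 1672 - 396 = 1276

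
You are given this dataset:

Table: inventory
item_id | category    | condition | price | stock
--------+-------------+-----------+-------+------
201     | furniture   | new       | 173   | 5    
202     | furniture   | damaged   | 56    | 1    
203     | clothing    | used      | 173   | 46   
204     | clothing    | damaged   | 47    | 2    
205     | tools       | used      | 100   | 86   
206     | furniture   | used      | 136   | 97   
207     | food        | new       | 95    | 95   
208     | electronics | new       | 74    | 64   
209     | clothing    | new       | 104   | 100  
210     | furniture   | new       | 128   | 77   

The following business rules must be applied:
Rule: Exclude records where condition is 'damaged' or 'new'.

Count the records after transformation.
3

Step 1: Count records to exclude
  - 2 (damaged) + 5 (new) = 7 records
Step 2: Total records: 10
Step 3: Remaining = 10 - 7 = 3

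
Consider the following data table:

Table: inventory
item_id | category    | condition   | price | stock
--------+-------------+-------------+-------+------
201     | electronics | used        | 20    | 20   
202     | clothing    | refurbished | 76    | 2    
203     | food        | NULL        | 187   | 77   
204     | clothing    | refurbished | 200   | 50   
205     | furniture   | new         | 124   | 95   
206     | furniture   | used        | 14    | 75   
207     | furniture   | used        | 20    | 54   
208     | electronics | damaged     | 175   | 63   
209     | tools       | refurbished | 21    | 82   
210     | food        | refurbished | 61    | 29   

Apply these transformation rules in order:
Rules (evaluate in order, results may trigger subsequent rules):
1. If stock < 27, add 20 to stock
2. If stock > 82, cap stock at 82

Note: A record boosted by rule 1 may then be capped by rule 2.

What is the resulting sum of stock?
574

Step 1: Apply rule 1 to records with stock < 27
  - 2 records get bonus of 20
  - Of these, 0 records then exceed 82 and get capped
Step 2: Apply rule 2 to records with stock > 82
  - 1 records (original) are capped
Step 3: Calculate final sum = 574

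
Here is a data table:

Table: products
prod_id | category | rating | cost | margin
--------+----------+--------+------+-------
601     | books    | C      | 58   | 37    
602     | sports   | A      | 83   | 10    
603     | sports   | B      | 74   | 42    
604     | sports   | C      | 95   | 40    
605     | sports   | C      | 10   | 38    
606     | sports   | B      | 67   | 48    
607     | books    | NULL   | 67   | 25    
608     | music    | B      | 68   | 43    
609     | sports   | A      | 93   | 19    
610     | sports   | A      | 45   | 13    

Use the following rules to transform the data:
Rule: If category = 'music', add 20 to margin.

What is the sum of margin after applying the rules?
335

Step 1: Count records where category = 'music': 1
Step 2: Total bonus added: 1 × 20 = 20
Step 3: Original sum of margin: 315
Step 4: Final sum = 315 + 20 = 335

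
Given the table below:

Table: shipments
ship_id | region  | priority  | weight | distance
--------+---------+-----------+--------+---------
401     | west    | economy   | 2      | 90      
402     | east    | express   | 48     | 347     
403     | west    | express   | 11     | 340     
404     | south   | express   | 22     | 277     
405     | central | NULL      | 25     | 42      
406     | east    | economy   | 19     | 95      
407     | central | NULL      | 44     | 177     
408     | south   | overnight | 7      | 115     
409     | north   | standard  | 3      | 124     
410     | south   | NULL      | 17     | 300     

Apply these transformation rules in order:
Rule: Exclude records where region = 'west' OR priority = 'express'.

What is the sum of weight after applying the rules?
115

Step 1: Find records where region = 'west' OR priority = 'express'
Step 2: 4 records match, summing to 83
Step 3: Original sum: 198
Step 4: Remaining sum = 198 - 83 = 115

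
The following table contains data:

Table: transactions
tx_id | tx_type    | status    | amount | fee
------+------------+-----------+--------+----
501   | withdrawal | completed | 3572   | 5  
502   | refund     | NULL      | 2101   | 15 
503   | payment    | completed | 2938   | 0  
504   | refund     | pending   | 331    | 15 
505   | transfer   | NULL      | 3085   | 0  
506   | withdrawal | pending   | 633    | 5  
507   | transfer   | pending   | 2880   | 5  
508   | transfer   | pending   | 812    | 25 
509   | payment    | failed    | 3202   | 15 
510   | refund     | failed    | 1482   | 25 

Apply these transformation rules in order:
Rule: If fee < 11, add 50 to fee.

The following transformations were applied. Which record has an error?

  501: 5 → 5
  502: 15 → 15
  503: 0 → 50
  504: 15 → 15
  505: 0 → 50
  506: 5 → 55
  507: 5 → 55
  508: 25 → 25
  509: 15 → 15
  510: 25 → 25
Record 501 has an error. The correct transformed value should be 55, not 5.

Step 1: Check each record against the rule
Step 2: Record 501 has fee = 5
Step 3: Since 5 < 11, the bonus should have been applied
Step 4: Correct value = 55, but claimed value = 5
Conclusion: Record 501 has the error.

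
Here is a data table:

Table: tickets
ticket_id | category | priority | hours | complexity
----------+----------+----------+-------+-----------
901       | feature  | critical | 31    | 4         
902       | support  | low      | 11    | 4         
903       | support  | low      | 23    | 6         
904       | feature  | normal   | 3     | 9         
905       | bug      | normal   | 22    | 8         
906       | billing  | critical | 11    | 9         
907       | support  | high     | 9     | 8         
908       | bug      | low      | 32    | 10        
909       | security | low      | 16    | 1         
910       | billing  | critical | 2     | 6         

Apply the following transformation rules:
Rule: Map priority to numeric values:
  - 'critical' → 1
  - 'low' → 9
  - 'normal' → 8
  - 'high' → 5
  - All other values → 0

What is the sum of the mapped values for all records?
60

Step 1: Apply mapping to each record
Step 2: Count by status:
  'critical': 3 records × 1 = 3
  'low': 4 records × 9 = 36
  'normal': 2 records × 8 = 16
  'high': 1 records × 5 = 5
Step 3: Sum all mapped values = 60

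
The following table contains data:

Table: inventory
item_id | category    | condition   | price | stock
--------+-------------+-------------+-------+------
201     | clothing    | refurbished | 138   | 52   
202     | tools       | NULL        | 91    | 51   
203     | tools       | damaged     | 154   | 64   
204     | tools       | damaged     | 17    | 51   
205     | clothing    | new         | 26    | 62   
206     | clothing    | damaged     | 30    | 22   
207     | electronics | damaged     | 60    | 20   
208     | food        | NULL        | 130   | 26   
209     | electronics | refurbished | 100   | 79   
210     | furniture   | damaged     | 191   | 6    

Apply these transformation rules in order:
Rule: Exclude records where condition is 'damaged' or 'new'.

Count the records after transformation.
4

Step 1: Count records to exclude
  - 5 (damaged) + 1 (new) = 6 records
Step 2: Total records: 10
Step 3: Remaining = 10 - 6 = 4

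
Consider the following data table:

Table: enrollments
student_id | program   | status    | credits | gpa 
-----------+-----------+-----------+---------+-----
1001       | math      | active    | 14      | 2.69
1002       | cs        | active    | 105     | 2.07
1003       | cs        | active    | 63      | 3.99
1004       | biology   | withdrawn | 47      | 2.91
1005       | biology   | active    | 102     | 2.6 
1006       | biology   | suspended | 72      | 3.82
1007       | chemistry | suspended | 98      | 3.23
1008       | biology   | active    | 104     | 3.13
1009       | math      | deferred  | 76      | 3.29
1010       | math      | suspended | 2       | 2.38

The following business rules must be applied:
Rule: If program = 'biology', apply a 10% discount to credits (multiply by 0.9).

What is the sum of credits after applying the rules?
650.5

Step 1: Records with program = 'biology' have total credits = 325
Step 2: Apply multiplier: 325 × 0.9 = 292.5
Step 3: Other records total: 358
Step 4: Final sum = 292.5 + 358 = 650.5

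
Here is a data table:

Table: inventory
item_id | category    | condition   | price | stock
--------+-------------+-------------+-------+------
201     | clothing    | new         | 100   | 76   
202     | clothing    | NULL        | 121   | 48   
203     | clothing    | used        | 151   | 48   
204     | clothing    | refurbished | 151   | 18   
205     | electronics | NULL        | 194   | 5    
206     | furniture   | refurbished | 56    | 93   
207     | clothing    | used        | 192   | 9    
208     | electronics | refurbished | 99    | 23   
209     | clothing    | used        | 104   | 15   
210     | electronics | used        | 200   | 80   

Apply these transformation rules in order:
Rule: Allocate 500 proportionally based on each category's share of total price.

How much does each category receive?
clothing: 299.34, electronics: 180.19, furniture: 20.47

Step 1: Calculate total price = 1368
Step 2: Calculate each category's proportion:
  clothing: 819/1368 = 59.87% → 299.34
  electronics: 493/1368 = 36.04% → 180.19
  furniture: 56/1368 = 4.09% → 20.47
Step 3: Verify: sum of allocations ≈ 500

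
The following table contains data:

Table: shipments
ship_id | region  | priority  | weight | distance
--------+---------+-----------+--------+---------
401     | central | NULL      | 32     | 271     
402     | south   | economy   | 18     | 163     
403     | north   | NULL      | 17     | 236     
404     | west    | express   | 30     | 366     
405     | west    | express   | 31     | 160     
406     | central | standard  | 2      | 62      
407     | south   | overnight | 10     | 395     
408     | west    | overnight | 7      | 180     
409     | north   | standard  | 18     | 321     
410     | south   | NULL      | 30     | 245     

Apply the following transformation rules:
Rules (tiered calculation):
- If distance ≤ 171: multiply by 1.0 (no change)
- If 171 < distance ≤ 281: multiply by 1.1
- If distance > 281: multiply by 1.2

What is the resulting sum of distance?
2708.6

Step 1: Tier 1 (distance ≤ 171): 3 records, sum = 385 × 1.0 = 385.0
Step 2: Tier 2 (171 < distance ≤ 281): 4 records, sum = 932 × 1.1 = 1025.2
Step 3: Tier 3 (distance > 281): 3 records, sum = 1082 × 1.2 = 1298.4
Step 4: Final sum = 385.0 + 1025.2 + 1298.4 = 2708.6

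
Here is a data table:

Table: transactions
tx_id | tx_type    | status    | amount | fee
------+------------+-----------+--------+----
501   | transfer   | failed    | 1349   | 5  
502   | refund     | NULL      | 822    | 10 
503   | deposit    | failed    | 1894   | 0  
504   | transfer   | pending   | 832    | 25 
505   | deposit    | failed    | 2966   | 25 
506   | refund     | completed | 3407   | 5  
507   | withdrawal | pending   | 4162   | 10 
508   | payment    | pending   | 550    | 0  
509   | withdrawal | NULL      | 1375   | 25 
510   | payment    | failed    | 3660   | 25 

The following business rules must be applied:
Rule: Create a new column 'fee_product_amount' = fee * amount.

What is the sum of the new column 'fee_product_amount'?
294445

Step 1: For each record, compute fee * amount
Example calculations:
  5 * 1349 = 6745
  10 * 822 = 8220
  0 * 1894 = 0
  ...
Step 2: Sum all derived values
Step 3: Total = 294445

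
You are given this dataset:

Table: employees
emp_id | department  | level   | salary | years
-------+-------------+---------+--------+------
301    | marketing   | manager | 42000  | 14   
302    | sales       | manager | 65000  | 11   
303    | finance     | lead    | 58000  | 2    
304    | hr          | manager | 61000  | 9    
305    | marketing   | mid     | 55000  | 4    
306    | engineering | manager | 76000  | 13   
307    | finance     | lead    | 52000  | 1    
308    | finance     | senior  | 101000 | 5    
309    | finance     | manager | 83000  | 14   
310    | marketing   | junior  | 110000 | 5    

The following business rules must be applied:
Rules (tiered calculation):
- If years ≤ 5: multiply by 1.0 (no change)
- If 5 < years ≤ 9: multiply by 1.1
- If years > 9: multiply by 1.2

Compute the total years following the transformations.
89.3

Step 1: Tier 1 (years ≤ 5): 5 records, sum = 17 × 1.0 = 17.0
Step 2: Tier 2 (5 < years ≤ 9): 1 records, sum = 9 × 1.1 = 9.9
Step 3: Tier 3 (years > 9): 4 records, sum = 52 × 1.2 = 62.4
Step 4: Final sum = 17.0 + 9.9 + 62.4 = 89.3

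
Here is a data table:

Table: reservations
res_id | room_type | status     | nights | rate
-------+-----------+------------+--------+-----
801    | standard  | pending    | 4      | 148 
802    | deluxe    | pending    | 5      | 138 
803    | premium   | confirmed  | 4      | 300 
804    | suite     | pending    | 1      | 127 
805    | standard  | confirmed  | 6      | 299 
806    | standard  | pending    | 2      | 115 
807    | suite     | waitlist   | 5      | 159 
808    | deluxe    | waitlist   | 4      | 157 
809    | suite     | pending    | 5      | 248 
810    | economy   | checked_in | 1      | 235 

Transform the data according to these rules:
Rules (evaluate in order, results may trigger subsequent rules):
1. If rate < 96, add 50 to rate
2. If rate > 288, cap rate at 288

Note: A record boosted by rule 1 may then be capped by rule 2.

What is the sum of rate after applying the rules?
1903

Step 1: Apply rule 1 to records with rate < 96
  - 0 records get bonus of 50
  - Of these, 0 records then exceed 288 and get capped
Step 2: Apply rule 2 to records with rate > 288
  - 2 records (original) are capped
Step 3: Calculate final sum = 1903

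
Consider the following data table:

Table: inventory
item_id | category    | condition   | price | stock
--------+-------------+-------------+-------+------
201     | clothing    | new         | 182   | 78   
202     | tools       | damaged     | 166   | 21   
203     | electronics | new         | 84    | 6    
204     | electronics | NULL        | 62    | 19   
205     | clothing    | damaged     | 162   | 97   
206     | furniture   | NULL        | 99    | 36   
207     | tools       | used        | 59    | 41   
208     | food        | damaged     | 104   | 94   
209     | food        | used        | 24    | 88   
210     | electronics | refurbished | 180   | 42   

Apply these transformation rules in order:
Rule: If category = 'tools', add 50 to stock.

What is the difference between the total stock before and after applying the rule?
100

Step 1: Original sum of stock = 522
Step 2: 2 records have category = 'tools'
Step 3: Each affected record changes by 50
Step 4: Total change = 2 × 50 = 100
Step 5: New sum = 522 + 100 = 622
Step 6: Difference = |622 - 522| = 100
        (Sum increased by 100)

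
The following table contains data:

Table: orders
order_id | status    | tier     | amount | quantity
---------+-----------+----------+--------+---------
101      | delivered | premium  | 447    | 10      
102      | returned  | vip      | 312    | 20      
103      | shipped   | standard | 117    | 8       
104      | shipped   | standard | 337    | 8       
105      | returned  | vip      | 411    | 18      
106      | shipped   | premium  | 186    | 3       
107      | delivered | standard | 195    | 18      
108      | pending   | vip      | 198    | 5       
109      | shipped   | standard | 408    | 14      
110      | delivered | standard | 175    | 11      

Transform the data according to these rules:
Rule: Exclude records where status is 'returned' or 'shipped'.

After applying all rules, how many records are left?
4

Step 1: Count records to exclude
  - 2 (returned) + 4 (shipped) = 6 records
Step 2: Total records: 10
Step 3: Remaining = 10 - 6 = 4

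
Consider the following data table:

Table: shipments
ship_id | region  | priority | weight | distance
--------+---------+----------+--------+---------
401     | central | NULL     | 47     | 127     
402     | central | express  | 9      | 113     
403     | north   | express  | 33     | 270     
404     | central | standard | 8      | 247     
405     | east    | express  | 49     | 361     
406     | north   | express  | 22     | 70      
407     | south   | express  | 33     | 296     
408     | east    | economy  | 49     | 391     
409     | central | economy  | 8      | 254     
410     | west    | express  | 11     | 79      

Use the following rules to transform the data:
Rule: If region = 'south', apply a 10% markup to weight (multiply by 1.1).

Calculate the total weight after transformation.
272.3

Step 1: Records with region = 'south' have total weight = 33
Step 2: Apply multiplier: 33 × 1.1 = 36.3
Step 3: Other records total: 236
Step 4: Final sum = 36.3 + 236 = 272.3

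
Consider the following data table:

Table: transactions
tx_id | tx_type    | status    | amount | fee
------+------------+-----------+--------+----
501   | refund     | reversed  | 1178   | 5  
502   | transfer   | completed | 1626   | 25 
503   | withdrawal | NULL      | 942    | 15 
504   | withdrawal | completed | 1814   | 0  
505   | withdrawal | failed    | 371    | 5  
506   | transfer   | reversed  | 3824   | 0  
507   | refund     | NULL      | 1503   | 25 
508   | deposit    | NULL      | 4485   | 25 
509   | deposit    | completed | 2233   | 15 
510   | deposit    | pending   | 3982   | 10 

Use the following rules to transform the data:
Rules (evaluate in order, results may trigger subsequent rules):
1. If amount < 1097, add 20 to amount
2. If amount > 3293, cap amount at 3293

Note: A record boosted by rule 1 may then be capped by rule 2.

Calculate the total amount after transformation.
19586

Step 1: Apply rule 1 to records with amount < 1097
  - 2 records get bonus of 20
  - Of these, 0 records then exceed 3293 and get capped
Step 2: Apply rule 2 to records with amount > 3293
  - 3 records (original) are capped
Step 3: Calculate final sum = 19586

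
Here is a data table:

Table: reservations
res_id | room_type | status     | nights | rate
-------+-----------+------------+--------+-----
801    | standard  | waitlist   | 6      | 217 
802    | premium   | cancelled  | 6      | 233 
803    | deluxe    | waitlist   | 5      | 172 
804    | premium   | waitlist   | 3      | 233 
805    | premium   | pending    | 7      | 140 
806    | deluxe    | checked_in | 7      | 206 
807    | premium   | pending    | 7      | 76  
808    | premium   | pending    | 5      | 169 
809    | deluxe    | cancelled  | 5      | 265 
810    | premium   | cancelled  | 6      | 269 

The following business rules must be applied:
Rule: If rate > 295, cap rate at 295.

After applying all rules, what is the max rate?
269

Step 1: Original maximum rate = 269
Step 2: Check cap of 295 against maximum
Step 3: No records exceed the cap (max 269 <= cap 295), so no capping applies
Step 4: Maximum after transformation = 269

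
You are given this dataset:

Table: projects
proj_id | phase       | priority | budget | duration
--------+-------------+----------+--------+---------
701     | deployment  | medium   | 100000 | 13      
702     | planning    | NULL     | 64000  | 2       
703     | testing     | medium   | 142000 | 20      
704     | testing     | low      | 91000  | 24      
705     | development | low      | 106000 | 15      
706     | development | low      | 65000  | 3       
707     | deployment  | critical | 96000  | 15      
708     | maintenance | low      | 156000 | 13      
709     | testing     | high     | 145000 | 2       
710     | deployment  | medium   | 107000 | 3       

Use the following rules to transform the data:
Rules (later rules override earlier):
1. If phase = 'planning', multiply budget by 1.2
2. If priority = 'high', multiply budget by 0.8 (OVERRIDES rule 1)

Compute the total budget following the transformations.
1055800.0

Step 1: Rule 2 takes priority for records with priority = 'high'
  - 1 records: 145000 × 0.8 = 116000.0
Step 2: Rule 1 applies to remaining records with phase = 'planning'
  - 1 records: 64000 × 1.2 = 76800.0
Step 3: Other records unchanged: 863000
Step 4: Final sum = 116000.0 + 76800.0 + 863000 = 1055800.0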